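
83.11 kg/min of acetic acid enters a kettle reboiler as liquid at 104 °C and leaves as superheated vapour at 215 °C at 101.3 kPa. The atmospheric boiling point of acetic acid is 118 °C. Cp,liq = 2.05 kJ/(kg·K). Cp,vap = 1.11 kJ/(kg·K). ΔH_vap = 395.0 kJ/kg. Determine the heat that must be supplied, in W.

Q = 736000 W

liquid 104→118 °C: 28.7 kJ/kg
vaporisation at 118 °C: 395 kJ/kg
vapour 118→215 °C: 107.67 kJ/kg
Δh = 28.7 + 395 + 107.67 = 531.37 kJ/kg
Q = ṁ·Δh = 83.11 kg/min × 531.37 kJ/kg = 44162 kJ/min
|Q| = 736.04 kW = 736040 W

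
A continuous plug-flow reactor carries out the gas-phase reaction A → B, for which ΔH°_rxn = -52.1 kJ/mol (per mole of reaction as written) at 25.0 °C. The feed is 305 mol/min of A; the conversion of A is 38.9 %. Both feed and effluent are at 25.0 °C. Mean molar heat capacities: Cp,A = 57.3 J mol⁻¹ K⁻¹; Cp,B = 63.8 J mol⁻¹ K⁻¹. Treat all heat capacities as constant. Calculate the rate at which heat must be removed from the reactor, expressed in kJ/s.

Q_out = 103 kJ/s

Extent of reaction ξ = 0.389 × 305 = 118.65 mol/min
Reaction term: ξ·ΔH°_rxn = 118.65 × -52.1 = -6181.4 kJ/min
Q = ΔH = -6181.4 kJ/min = -103.02 kW
Heat removed = 103.02 kJ/s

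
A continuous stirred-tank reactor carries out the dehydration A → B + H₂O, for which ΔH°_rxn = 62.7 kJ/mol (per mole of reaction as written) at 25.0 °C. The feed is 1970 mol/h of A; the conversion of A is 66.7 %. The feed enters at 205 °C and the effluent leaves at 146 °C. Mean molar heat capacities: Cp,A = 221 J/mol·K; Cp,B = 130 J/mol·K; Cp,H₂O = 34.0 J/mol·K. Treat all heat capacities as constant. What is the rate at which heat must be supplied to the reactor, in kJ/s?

Q_in = 13.2 kJ/s

Extent of reaction ξ = 0.667 × 1970 = 1314 mol/h
Reaction term: ξ·ΔH°_rxn = 1314 × 62.7 = 82387 kJ/h
Sensible, feed 205→25 °C: -78367 kJ/h
Outlet flows (mol/h): A 656.01, B 1314, H₂O 1314
Sensible, products 25→146 °C: 43617 kJ/h
Q = ΔH = 47638 kJ/h = 13.233 kW
Heat supplied = 13.233 kJ/s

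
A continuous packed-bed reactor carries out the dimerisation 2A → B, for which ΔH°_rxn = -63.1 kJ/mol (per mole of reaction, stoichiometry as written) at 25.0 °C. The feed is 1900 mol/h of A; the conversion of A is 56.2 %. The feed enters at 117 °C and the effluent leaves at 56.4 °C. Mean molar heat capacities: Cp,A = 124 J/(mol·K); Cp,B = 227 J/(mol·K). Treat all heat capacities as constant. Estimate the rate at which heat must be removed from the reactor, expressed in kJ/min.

Q_out = 805 kJ/min

Extent of reaction ξ = 0.562 × 1900 / 2 = 533.9 mol/h
Reaction term: ξ·ΔH°_rxn = 533.9 × -63.1 = -33689 kJ/h
Sensible, feed 117→25 °C: -21675 kJ/h
Outlet flows (mol/h): A 832.2, B 533.9
Sensible, products 25→56.4 °C: 7045.8 kJ/h
Q = ΔH = -48319 kJ/h = -13.422 kW
Heat removed = 805.31 kJ/min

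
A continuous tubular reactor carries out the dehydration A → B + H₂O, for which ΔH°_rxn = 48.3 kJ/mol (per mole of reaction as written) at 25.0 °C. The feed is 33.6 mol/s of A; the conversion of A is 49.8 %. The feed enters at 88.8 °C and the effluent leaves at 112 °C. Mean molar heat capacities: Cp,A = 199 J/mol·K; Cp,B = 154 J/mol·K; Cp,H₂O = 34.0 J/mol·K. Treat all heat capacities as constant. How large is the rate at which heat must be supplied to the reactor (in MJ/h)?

Extent of reaction ξ = 0.498 × 33.6 = 16.733 mol/s
Reaction term: ξ·ΔH°_rxn = 16.733 × 48.3 = 808.19 kJ/s
Sensible, feed 88.8→25 °C: -426.59 kJ/s
Outlet flows (mol/s): A 16.867, B 16.733, H₂O 16.733
Sensible, products 25→112 °C: 565.7 kJ/s
Q = ΔH = 947.31 kJ/s = 947.31 kW
Heat supplied = 3410.3 MJ/h

Q_in = 3410 MJ/h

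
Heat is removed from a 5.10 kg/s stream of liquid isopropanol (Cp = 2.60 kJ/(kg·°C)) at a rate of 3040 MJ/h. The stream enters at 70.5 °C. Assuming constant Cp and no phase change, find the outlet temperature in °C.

Q = 3040 MJ/h = 844.44 kJ/s
ΔT = Q/(ṁ·Cp) = 844.44/(5.10×2.60) = 63.684 K
T_out = 70.5 − 63.684 = 6.8164 °C

T_out = 6.82 °C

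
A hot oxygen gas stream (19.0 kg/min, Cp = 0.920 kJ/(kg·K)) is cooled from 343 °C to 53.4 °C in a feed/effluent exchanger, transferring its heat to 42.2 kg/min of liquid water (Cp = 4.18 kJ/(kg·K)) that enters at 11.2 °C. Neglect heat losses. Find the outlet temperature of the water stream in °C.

T_c,out = 39.9 °C

Heat released by hot stream: Q = 19.0 × 0.920 × (343 − 53.4) = 5062.2 kJ/min
Energy balance on cold side (adiabatic exchanger): Q = ṁ_c·Cp_c·(T_c,out − T_c,in)
T_c,out = 11.2 + 5062.2/(42.2 × 4.18) = 39.898 °C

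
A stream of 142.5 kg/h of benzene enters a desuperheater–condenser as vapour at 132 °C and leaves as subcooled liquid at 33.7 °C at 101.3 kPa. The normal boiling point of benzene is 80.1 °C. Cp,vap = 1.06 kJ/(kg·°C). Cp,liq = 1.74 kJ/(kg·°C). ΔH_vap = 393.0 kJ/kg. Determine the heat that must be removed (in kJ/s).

Q_c = 20.9 kJ/s

vapour 132→80.1 °C: -55.014 kJ/kg
condensation at 80.1 °C: -393 kJ/kg
liquid 80.1→33.7 °C: -80.736 kJ/kg
Δh = -55.014 + -393 + -80.736 = -528.75 kJ/kg
Q = ṁ·Δh = 142.5 kg/h × -528.75 kJ/kg = -75347 kJ/h
|Q| = 20.93 kW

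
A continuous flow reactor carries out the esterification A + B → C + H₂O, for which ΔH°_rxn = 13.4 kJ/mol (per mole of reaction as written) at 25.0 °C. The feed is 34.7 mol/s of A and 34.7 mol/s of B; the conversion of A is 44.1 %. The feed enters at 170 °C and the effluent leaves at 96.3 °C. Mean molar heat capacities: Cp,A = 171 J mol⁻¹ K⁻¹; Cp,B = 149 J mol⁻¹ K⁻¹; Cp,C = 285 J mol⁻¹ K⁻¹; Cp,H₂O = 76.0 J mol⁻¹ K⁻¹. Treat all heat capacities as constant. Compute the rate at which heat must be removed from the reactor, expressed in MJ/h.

Extent of reaction ξ = 0.441 × 34.7 = 15.303 mol/s
Reaction term: ξ·ΔH°_rxn = 15.303 × 13.4 = 205.06 kJ/s
Sensible, feed 170→25 °C: -1610.1 kJ/s
Outlet flows (mol/s): A 19.397, B 19.397, C 15.303, H₂O 15.303
Sensible, products 25→96.3 °C: 836.45 kJ/s
Q = ΔH = -568.57 kJ/s = -568.57 kW
Heat removed = 2046.9 MJ/h

Q_out = 2050 MJ/h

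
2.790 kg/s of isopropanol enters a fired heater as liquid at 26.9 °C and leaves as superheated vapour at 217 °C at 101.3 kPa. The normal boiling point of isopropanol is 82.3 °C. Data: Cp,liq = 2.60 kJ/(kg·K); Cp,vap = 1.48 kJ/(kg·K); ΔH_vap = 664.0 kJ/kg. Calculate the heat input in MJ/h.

Q = 10100 MJ/h

liquid 26.9→82.3 °C: 144.04 kJ/kg
vaporisation at 82.3 °C: 664 kJ/kg
vapour 82.3→217 °C: 199.36 kJ/kg
Δh = 144.04 + 664 + 199.36 = 1007.4 kJ/kg
Q = ṁ·Δh = 2.790 kg/s × 1007.4 kJ/kg = 2810.6 kJ/s
|Q| = 2810.6 kW = 10118 MJ/h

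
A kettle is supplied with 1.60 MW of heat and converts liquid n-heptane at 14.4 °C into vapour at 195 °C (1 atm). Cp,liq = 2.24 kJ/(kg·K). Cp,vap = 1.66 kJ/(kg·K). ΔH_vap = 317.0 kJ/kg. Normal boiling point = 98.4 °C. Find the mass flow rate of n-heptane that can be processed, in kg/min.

ṁ = 144 kg/min

Δh = 2.24×(98.4−14.4) + 317.0 + 1.66×(195−98.4) = 665.52 kJ/kg
Q = 1.60 MW = 1600 kJ/s = 96000 kJ/min
ṁ = Q/Δh = 96000 / 665.52 = 144.25 kg/min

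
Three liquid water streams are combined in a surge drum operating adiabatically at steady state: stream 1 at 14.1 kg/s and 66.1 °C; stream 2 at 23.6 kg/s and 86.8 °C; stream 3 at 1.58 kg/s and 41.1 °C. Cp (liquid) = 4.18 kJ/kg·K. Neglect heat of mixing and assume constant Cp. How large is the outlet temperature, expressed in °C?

T_out = 77.5 °C

Adiabatic, steady state ⇒ Σ ṁᵢCp,ᵢ(T_out − Tᵢ) = 0
Σ ṁᵢCp,ᵢTᵢ = 14.1×4.18×66.1 + 23.6×4.18×86.8 + 1.58×4.18×41.1 = 12730
Σ ṁᵢCp,ᵢ = 14.1×4.18 + 23.6×4.18 + 1.58×4.18 = 164.19
T_out = 12730 / 164.19 = 77.531 °C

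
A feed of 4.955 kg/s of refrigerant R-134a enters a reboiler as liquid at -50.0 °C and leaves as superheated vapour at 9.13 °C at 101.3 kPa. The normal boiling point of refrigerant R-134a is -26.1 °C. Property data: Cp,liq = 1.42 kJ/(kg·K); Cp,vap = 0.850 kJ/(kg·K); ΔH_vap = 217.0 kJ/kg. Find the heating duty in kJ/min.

Q = 83500 kJ/min

liquid -50.0→-26.1 °C: 33.938 kJ/kg
vaporisation at -26.1 °C: 217 kJ/kg
vapour -26.1→9.13 °C: 29.946 kJ/kg
Δh = 33.938 + 217 + 29.946 = 280.88 kJ/kg
Q = ṁ·Δh = 4.955 kg/s × 280.88 kJ/kg = 1391.8 kJ/s
|Q| = 1391.8 kW = 83507 kJ/min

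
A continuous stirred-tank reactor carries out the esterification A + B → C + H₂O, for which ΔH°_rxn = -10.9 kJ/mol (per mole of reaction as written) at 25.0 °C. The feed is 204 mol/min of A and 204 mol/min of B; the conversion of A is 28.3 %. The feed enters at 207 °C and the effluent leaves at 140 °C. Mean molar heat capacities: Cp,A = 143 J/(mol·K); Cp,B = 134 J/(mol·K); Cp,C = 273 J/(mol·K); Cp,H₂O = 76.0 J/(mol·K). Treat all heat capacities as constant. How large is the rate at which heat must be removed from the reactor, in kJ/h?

Extent of reaction ξ = 0.283 × 204 = 57.732 mol/min
Reaction term: ξ·ΔH°_rxn = 57.732 × -10.9 = -629.28 kJ/min
Sensible, feed 207→25 °C: -10284 kJ/min
Outlet flows (mol/min): A 146.27, B 146.27, C 57.732, H₂O 57.732
Sensible, products 25→140 °C: 6976.4 kJ/min
Q = ΔH = -3937.3 kJ/min = -65.622 kW
Heat removed = 236240 kJ/h

Q_out = 236000 kJ/h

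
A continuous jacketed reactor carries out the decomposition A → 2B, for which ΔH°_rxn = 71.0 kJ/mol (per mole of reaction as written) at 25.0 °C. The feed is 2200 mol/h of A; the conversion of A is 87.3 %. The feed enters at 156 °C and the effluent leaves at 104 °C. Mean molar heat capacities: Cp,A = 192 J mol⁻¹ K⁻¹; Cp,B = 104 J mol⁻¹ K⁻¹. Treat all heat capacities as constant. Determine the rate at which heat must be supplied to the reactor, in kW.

Q_in = 32.5 kW

Extent of reaction ξ = 0.873 × 2200 = 1920.6 mol/h
Reaction term: ξ·ΔH°_rxn = 1920.6 × 71.0 = 136360 kJ/h
Sensible, feed 156→25 °C: -55334 kJ/h
Outlet flows (mol/h): A 279.4, B 3841.2
Sensible, products 25→104 °C: 35797 kJ/h
Q = ΔH = 116830 kJ/h = 32.452 kW
Heat supplied = 32.452 kW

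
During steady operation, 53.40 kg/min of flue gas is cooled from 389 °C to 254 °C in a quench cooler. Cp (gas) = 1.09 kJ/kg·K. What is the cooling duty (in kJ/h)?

Q = ṁ·Cp·ΔT = 53.40 × 1.09 × (254 − 389) = -7857.8 kJ/min
Converting: 7857.8 / 60 s = 130.96 kW
Cooling duty = 471470 kJ/h

Q_c = 471000 kJ/h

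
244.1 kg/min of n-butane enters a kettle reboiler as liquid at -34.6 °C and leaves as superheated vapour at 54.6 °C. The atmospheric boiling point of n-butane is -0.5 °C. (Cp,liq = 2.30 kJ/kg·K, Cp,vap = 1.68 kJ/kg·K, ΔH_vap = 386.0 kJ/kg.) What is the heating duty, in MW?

liquid -34.6→-0.5 °C: 78.43 kJ/kg
vaporisation at -0.5 °C: 386 kJ/kg
vapour -0.5→54.6 °C: 92.568 kJ/kg
Δh = 78.43 + 386 + 92.568 = 557 kJ/kg
Q = ṁ·Δh = 244.1 kg/min × 557 kJ/kg = 135960 kJ/min
|Q| = 2266.1 kW = 2.2661 MW

Q = 2.27 MW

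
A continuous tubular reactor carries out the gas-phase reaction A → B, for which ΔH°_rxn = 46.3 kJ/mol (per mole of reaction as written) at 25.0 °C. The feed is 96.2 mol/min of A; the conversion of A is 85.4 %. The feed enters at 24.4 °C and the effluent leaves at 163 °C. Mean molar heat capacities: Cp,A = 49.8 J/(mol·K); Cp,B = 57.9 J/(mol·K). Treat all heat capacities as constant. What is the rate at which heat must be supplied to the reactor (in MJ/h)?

Extent of reaction ξ = 0.854 × 96.2 = 82.155 mol/min
Reaction term: ξ·ΔH°_rxn = 82.155 × 46.3 = 3803.8 kJ/min
Sensible, feed 24.4→25 °C: 2.8745 kJ/min
Outlet flows (mol/min): A 14.045, B 82.155
Sensible, products 25→163 °C: 752.96 kJ/min
Q = ΔH = 4559.6 kJ/min = 75.993 kW
Heat supplied = 273.58 MJ/h

Q_in = 274 MJ/h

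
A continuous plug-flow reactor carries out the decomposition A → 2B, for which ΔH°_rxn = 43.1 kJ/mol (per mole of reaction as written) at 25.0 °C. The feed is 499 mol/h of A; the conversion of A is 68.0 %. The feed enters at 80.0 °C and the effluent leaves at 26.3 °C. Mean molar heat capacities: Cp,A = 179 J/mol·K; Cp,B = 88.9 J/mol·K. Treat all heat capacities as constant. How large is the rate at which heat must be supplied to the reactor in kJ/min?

Q_in = 164 kJ/min

Extent of reaction ξ = 0.680 × 499 = 339.32 mol/h
Reaction term: ξ·ΔH°_rxn = 339.32 × 43.1 = 14625 kJ/h
Sensible, feed 80.0→25 °C: -4912.7 kJ/h
Outlet flows (mol/h): A 159.68, B 678.64
Sensible, products 25→26.3 °C: 115.59 kJ/h
Q = ΔH = 9827.6 kJ/h = 2.7299 kW
Heat supplied = 163.79 kJ/min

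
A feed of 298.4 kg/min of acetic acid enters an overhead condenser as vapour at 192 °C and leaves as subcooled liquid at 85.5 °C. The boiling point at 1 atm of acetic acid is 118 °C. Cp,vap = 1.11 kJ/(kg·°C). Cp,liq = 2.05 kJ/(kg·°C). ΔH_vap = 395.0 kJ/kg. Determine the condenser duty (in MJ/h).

Q_c = 9740 MJ/h

vapour 192→118 °C: -82.14 kJ/kg
condensation at 118 °C: -395 kJ/kg
liquid 118→85.5 °C: -66.625 kJ/kg
Δh = -82.14 + -395 + -66.625 = -543.76 kJ/kg
Q = ṁ·Δh = 298.4 kg/min × -543.76 kJ/kg = -162260 kJ/min
|Q| = 2704.3 kW = 9735.6 MJ/h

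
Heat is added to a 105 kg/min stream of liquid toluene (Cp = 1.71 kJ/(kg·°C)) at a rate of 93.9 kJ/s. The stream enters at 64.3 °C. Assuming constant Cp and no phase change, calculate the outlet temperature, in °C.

Q = 93.9 kJ/s = 5634 kJ/min
ΔT = Q/(ṁ·Cp) = 5634/(105×1.71) = 31.378 K
T_out = 64.3 + 31.378 = 95.678 °C

T_out = 95.7 °C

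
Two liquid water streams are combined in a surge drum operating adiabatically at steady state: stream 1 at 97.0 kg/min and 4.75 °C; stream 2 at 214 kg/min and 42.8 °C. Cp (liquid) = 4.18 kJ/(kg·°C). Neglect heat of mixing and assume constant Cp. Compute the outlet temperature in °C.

T_out = 30.9 °C

Adiabatic, steady state ⇒ Σ ṁᵢCp,ᵢ(T_out − Tᵢ) = 0
T_out = Σ ṁᵢCp,ᵢTᵢ / Σ ṁᵢCp,ᵢ
      = 40211 / 1300 = 30.932 °C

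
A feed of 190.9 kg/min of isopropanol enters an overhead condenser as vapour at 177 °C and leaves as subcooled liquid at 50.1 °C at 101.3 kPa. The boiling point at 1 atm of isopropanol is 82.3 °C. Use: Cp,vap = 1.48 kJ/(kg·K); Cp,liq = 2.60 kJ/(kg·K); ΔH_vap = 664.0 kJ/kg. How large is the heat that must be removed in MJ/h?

vapour 177→82.3 °C: -140.16 kJ/kg
condensation at 82.3 °C: -664 kJ/kg
liquid 82.3→50.1 °C: -83.72 kJ/kg
Δh = -140.16 + -664 + -83.72 = -887.88 kJ/kg
Q = ṁ·Δh = 190.9 kg/min × -887.88 kJ/kg = -169500 kJ/min
|Q| = 2824.9 kW = 10170 MJ/h

Q_c = 10200 MJ/h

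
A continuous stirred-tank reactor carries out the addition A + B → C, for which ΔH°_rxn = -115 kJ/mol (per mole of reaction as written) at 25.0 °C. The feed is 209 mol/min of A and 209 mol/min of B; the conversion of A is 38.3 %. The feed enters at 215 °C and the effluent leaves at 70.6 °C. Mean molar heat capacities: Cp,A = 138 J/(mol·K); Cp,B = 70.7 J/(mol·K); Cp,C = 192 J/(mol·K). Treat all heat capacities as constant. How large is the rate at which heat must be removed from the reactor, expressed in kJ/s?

Extent of reaction ξ = 0.383 × 209 = 80.047 mol/min
Reaction term: ξ·ΔH°_rxn = 80.047 × -115 = -9205.4 kJ/min
Sensible, feed 215→25 °C: -8287.5 kJ/min
Outlet flows (mol/min): A 128.95, B 128.95, C 80.047
Sensible, products 25→70.6 °C: 1928 kJ/min
Q = ΔH = -15565 kJ/min = -259.41 kW
Heat removed = 259.41 kJ/s

Q_out = 259 kJ/s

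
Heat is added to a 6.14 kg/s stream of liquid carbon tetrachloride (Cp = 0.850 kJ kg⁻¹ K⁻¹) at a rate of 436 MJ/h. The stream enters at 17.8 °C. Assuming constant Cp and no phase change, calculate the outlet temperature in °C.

Q = 436 MJ/h = 121.11 kJ/s
ΔT = Q/(ṁ·Cp) = 121.11/(6.14×0.850) = 23.206 K
T_out = 17.8 + 23.206 = 41.006 °C

T_out = 41.0 °C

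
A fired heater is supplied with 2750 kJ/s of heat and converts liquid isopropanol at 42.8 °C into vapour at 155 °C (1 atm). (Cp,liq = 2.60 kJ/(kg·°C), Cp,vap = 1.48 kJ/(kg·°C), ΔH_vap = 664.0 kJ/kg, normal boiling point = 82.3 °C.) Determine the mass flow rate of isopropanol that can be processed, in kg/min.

ṁ = 189 kg/min

Δh = 2.60×(82.3−42.8) + 664.0 + 1.48×(155−82.3) = 874.3 kJ/kg
Q = 2750 kJ/s = 2750 kJ/s = 165000 kJ/min
ṁ = Q/Δh = 165000 / 874.3 = 188.72 kg/min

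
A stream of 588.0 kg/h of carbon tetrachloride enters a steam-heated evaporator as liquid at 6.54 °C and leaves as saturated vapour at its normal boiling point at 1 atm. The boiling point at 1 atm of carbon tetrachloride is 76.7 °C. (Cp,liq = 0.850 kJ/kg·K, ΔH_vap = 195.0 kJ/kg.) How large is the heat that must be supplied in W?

liquid 6.54→76.7 °C: 59.636 kJ/kg
vaporisation at 76.7 °C: 195 kJ/kg
Δh = 59.636 + 195 = 254.64 kJ/kg
Q = ṁ·Δh = 588.0 kg/h × 254.64 kJ/kg = 149730 kJ/h
|Q| = 41.591 kW = 41591 W

Q = 41600 W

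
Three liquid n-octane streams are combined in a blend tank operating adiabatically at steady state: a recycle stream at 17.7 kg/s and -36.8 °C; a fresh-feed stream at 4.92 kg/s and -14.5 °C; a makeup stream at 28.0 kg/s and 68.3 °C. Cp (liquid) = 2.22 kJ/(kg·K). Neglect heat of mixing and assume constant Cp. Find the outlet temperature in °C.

T_out = 23.5 °C

Adiabatic, steady state ⇒ Σ ṁᵢCp,ᵢ(T_out − Tᵢ) = 0
T_out = Σ ṁᵢCp,ᵢTᵢ / Σ ṁᵢCp,ᵢ
      = 2641.1 / 112.38 = 23.503 °C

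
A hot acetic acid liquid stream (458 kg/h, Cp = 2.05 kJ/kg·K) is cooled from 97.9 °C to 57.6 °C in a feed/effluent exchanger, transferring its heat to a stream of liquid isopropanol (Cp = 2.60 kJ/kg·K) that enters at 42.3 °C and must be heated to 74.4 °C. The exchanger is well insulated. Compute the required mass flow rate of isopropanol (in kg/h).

Heat released by hot stream: Q = 458 × 2.05 × (97.9 − 57.6) = 37838 kJ/h
Energy balance on cold side (adiabatic exchanger): Q = ṁ_c·Cp_c·(T_c,out − T_c,in)
ṁ_c = 37838 / [2.60 × (74.4 − 42.3)] = 453.36 kg/h

ṁ_c = 453 kg/h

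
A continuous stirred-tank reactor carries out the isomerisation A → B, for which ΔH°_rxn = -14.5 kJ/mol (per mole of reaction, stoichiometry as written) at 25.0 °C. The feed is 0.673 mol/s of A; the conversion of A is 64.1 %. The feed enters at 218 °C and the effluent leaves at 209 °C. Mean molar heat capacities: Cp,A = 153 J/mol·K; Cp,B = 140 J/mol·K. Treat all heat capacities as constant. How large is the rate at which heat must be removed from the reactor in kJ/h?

Extent of reaction ξ = 0.641 × 0.673 = 0.43139 mol/s
Reaction term: ξ·ΔH°_rxn = 0.43139 × -14.5 = -6.2552 kJ/s
Sensible, feed 218→25 °C: -19.873 kJ/s
Outlet flows (mol/s): A 0.24161, B 0.43139
Sensible, products 25→209 °C: 17.914 kJ/s
Q = ΔH = -8.2138 kJ/s = -8.2138 kW
Heat removed = 29570 kJ/h

Q_out = 29600 kJ/h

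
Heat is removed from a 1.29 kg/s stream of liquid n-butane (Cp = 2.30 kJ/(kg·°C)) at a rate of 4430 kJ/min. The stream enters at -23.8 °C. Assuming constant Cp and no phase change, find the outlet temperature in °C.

T_out = -48.7 °C

Q = 4430 kJ/min = 73.833 kJ/s
ΔT = Q/(ṁ·Cp) = 73.833/(1.29×2.30) = 24.885 K
T_out = -23.8 − 24.885 = -48.685 °C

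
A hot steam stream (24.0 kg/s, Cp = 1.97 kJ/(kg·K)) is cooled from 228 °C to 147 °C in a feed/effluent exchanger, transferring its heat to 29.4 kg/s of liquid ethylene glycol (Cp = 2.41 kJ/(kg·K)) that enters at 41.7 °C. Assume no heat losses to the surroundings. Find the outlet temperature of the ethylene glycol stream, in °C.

T_c,out = 95.8 °C

Heat released by hot stream: Q = 24.0 × 1.97 × (228 − 147) = 3829.7 kJ/s
Energy balance on cold side (adiabatic exchanger): Q = ṁ_c·Cp_c·(T_c,out − T_c,in)
T_c,out = 41.7 + 3829.7/(29.4 × 2.41) = 95.75 °C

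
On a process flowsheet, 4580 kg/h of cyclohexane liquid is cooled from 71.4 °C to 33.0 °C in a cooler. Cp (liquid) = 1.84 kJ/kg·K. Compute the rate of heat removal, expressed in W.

Q = ṁ·Cp·ΔT = 4580 × 1.84 × (33.0 − 71.4) = -323600 kJ/h
Converting: 323600 / 3600 s = 89.89 kW
Cooling duty = 89890 W

Q_c = 89900 W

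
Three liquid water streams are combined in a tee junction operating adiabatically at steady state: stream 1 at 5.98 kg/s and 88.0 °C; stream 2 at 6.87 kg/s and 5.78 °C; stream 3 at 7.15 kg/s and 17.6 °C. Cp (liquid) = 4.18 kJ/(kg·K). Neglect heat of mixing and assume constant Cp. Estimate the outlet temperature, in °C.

T_out = 34.6 °C

No heat crosses the boundary, so H_out = H_in.
T_out = Σ ṁᵢCp,ᵢTᵢ / Σ ṁᵢCp,ᵢ
      = 2891.7 / 83.6 = 34.589 °C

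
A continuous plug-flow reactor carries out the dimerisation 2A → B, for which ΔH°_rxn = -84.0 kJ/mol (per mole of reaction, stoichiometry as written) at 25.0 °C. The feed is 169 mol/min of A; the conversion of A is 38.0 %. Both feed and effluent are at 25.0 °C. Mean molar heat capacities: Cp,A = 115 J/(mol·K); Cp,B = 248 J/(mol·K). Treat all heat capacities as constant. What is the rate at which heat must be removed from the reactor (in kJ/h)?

Extent of reaction ξ = 0.380 × 169 / 2 = 32.11 mol/min
Reaction term: ξ·ΔH°_rxn = 32.11 × -84.0 = -2697.2 kJ/min
Q = ΔH = -2697.2 kJ/min = -44.954 kW
Heat removed = 161830 kJ/h

Q_out = 162000 kJ/h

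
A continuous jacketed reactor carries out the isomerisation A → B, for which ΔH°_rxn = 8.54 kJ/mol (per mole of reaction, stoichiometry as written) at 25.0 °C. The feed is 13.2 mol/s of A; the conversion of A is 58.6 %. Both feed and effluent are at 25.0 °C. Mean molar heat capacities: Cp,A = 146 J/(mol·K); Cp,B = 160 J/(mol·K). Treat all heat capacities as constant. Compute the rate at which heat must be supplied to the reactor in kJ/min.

Extent of reaction ξ = 0.586 × 13.2 = 7.7352 mol/s
Reaction term: ξ·ΔH°_rxn = 7.7352 × 8.54 = 66.059 kJ/s
Q = ΔH = 66.059 kJ/s = 66.059 kW
Heat supplied = 3963.5 kJ/min

Q_in = 3960 kJ/min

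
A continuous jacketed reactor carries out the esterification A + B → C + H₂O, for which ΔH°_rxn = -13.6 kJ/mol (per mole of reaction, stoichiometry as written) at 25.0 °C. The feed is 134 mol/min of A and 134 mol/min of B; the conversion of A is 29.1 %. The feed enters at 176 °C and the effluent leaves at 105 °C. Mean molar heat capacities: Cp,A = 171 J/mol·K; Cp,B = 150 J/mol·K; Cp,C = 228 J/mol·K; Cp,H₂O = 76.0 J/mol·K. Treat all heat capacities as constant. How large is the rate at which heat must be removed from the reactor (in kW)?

Extent of reaction ξ = 0.291 × 134 = 38.994 mol/min
Reaction term: ξ·ΔH°_rxn = 38.994 × -13.6 = -530.32 kJ/min
Sensible, feed 176→25 °C: -6495.1 kJ/min
Outlet flows (mol/min): A 95.006, B 95.006, C 38.994, H₂O 38.994
Sensible, products 25→105 °C: 3388.1 kJ/min
Q = ΔH = -3637.3 kJ/min = -60.622 kW
Heat removed = 60.622 kW

Q_out = 60.6 kW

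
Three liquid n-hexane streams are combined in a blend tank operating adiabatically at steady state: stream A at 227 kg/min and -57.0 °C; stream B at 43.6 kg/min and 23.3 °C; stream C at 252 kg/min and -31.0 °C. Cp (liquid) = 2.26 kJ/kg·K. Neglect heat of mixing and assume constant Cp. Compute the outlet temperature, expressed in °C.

No heat crosses the boundary, so H_out = H_in.
Σ ṁᵢCp,ᵢTᵢ = 227×2.26×-57.0 + 43.6×2.26×23.3 + 252×2.26×-31.0 = -44601
Σ ṁᵢCp,ᵢ = 227×2.26 + 43.6×2.26 + 252×2.26 = 1181.1
T_out = -44601 / 1181.1 = -37.763 °C

T_out = -37.8 °C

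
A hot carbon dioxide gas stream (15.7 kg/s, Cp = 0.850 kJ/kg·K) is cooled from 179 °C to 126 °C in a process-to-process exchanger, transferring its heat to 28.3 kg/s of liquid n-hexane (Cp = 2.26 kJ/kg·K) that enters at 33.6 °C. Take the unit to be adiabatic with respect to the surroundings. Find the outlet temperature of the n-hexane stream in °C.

T_c,out = 44.7 °C

Heat released by hot stream: Q = 15.7 × 0.850 × (179 − 126) = 707.28 kJ/s
Energy balance on cold side (adiabatic exchanger): Q = ṁ_c·Cp_c·(T_c,out − T_c,in)
T_c,out = 33.6 + 707.28/(28.3 × 2.26) = 44.659 °C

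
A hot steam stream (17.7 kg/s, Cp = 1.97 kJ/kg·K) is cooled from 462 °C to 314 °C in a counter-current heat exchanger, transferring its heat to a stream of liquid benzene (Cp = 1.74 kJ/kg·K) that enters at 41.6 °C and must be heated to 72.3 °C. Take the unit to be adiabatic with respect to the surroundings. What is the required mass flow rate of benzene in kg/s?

ṁ_c = 96.6 kg/s

Heat released by hot stream: Q = 17.7 × 1.97 × (462 − 314) = 5160.6 kJ/s
Energy balance on cold side (adiabatic exchanger): Q = ṁ_c·Cp_c·(T_c,out − T_c,in)
ṁ_c = 5160.6 / [1.74 × (72.3 − 41.6)] = 96.608 kg/s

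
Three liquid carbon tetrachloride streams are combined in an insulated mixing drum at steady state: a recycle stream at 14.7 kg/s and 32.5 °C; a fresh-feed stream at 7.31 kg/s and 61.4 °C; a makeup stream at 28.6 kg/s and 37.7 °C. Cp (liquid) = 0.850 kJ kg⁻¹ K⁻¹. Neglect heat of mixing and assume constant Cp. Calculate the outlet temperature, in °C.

No heat crosses the boundary, so H_out = H_in.
T_out = Σ ṁᵢCp,ᵢTᵢ / Σ ṁᵢCp,ᵢ
      = 1704.1 / 43.019 = 39.613 °C

T_out = 39.6 °C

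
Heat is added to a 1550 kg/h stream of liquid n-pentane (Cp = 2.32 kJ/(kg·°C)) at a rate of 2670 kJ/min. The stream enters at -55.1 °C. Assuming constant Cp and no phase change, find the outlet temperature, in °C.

T_out = -10.6 °C

Q = 2670 kJ/min = 160200 kJ/h
ΔT = Q/(ṁ·Cp) = 160200/(1550×2.32) = 44.549 K
T_out = -55.1 + 44.549 = -10.551 °C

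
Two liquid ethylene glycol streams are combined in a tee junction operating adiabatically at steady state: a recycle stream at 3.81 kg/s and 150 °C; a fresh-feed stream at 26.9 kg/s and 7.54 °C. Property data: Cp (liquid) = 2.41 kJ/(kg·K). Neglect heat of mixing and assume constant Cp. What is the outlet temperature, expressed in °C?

Energy balance with Q = 0: Σ ṁᵢCp,ᵢ(T_out − Tᵢ) = 0
T_out = Σ ṁᵢCp,ᵢTᵢ / Σ ṁᵢCp,ᵢ
      = 1866.1 / 74.011 = 25.214 °C

T_out = 25.2 °C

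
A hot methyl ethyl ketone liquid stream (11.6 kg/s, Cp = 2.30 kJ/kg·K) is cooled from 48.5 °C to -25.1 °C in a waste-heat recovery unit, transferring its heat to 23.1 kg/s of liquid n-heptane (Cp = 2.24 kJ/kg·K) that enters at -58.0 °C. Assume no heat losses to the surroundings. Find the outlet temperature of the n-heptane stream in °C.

T_c,out = -20.1 °C

Heat released by hot stream: Q = 11.6 × 2.30 × (48.5 − -25.1) = 1963.6 kJ/s
Energy balance on cold side (adiabatic exchanger): Q = ṁ_c·Cp_c·(T_c,out − T_c,in)
T_c,out = -58.0 + 1963.6/(23.1 × 2.24) = -20.051 °C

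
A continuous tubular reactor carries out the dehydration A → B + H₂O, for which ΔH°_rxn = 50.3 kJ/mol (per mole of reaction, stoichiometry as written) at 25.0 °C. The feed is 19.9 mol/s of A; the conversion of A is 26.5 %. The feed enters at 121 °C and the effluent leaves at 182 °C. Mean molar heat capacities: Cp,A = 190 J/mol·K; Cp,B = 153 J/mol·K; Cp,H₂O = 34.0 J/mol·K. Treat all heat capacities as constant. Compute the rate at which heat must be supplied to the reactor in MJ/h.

Extent of reaction ξ = 0.265 × 19.9 = 5.2735 mol/s
Reaction term: ξ·ΔH°_rxn = 5.2735 × 50.3 = 265.26 kJ/s
Sensible, feed 121→25 °C: -362.98 kJ/s
Outlet flows (mol/s): A 14.626, B 5.2735, H₂O 5.2735
Sensible, products 25→182 °C: 591.13 kJ/s
Q = ΔH = 493.41 kJ/s = 493.41 kW
Heat supplied = 1776.3 MJ/h

Q_in = 1780 MJ/h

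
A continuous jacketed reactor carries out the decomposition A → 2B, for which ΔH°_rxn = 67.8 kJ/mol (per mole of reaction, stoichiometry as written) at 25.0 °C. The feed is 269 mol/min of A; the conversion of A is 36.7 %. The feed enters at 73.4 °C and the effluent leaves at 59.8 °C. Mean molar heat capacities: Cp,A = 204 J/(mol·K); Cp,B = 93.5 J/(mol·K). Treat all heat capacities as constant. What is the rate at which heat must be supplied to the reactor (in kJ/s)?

Q_in = 98.1 kJ/s

Extent of reaction ξ = 0.367 × 269 = 98.723 mol/min
Reaction term: ξ·ΔH°_rxn = 98.723 × 67.8 = 6693.4 kJ/min
Sensible, feed 73.4→25 °C: -2656 kJ/min
Outlet flows (mol/min): A 170.28, B 197.45
Sensible, products 25→59.8 °C: 1851.3 kJ/min
Q = ΔH = 5888.7 kJ/min = 98.145 kW
Heat supplied = 98.145 kJ/s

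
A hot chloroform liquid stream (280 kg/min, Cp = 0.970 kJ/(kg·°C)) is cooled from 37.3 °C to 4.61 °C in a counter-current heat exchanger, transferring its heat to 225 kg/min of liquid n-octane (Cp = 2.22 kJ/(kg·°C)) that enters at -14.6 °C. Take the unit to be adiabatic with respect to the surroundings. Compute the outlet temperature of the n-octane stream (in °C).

T_c,out = 3.17 °C

Heat released by hot stream: Q = 280 × 0.970 × (37.3 − 4.61) = 8878.6 kJ/min
Energy balance on cold side (adiabatic exchanger): Q = ṁ_c·Cp_c·(T_c,out − T_c,in)
T_c,out = -14.6 + 8878.6/(225 × 2.22) = 3.175 °C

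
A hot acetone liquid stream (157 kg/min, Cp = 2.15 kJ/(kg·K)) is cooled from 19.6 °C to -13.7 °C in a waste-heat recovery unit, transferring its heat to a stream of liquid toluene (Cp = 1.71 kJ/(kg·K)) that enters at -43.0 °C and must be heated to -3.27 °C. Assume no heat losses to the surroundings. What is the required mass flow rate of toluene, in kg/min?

Heat released by hot stream: Q = 157 × 2.15 × (19.6 − -13.7) = 11240 kJ/min
Energy balance on cold side (adiabatic exchanger): Q = ṁ_c·Cp_c·(T_c,out − T_c,in)
ṁ_c = 11240 / [1.71 × (-3.27 − -43.0)] = 165.45 kg/min

ṁ_c = 165 kg/min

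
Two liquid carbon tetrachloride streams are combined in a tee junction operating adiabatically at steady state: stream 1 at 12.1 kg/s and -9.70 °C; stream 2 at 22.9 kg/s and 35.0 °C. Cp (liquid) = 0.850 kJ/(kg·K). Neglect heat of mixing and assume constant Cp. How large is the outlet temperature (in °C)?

T_out = 19.5 °C

Energy balance with Q = 0: Σ ṁᵢCp,ᵢ(T_out − Tᵢ) = 0
Σ ṁᵢCp,ᵢTᵢ = 12.1×0.850×-9.70 + 22.9×0.850×35.0 = 581.51
Σ ṁᵢCp,ᵢ = 12.1×0.850 + 22.9×0.850 = 29.75
T_out = 581.51 / 29.75 = 19.547 °C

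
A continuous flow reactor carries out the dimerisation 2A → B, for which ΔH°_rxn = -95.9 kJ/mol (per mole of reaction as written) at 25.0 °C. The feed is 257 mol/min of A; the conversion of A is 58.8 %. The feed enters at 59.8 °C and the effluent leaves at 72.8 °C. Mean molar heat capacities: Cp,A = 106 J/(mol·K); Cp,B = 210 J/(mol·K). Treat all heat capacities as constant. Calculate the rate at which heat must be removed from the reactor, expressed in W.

Extent of reaction ξ = 0.588 × 257 / 2 = 75.558 mol/min
Reaction term: ξ·ΔH°_rxn = 75.558 × -95.9 = -7246 kJ/min
Sensible, feed 59.8→25 °C: -948.02 kJ/min
Outlet flows (mol/min): A 105.88, B 75.558
Sensible, products 25→72.8 °C: 1294.9 kJ/min
Q = ΔH = -6899.1 kJ/min = -114.98 kW
Heat removed = 114980 W

Q_out = 115000 W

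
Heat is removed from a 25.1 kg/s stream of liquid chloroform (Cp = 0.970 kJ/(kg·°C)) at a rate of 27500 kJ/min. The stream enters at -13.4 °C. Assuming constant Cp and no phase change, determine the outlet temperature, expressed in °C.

T_out = -32.2 °C

Q = 27500 kJ/min = 458.33 kJ/s
ΔT = Q/(ṁ·Cp) = 458.33/(25.1×0.970) = 18.825 K
T_out = -13.4 − 18.825 = -32.225 °C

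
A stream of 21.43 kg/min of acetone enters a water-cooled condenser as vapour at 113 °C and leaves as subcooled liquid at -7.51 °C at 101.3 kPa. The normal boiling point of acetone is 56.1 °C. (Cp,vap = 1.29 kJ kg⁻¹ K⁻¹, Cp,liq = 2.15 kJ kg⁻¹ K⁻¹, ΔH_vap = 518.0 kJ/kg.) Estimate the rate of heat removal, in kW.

vapour 113→56.1 °C: -73.401 kJ/kg
condensation at 56.1 °C: -518 kJ/kg
liquid 56.1→-7.51 °C: -136.76 kJ/kg
Δh = -73.401 + -518 + -136.76 = -728.16 kJ/kg
Q = ṁ·Δh = 21.43 kg/min × -728.16 kJ/kg = -15605 kJ/min
|Q| = 260.08 kW

Q_c = 260 kW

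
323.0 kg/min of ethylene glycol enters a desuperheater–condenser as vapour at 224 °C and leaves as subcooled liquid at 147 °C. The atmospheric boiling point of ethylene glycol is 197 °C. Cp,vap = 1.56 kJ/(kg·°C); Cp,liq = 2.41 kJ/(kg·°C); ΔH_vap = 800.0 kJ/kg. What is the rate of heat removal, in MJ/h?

vapour 224→197 °C: -42.12 kJ/kg
condensation at 197 °C: -800 kJ/kg
liquid 197→147 °C: -120.5 kJ/kg
Δh = -42.12 + -800 + -120.5 = -962.62 kJ/kg
Q = ṁ·Δh = 323.0 kg/min × -962.62 kJ/kg = -310930 kJ/min
|Q| = 5182.1 kW = 18656 MJ/h

Q_c = 18700 MJ/h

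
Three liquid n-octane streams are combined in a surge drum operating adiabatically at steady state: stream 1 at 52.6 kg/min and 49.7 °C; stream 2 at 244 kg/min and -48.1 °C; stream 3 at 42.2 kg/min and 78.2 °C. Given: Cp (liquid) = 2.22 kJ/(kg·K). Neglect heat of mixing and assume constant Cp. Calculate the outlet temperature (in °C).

T_out = -17.2 °C

Adiabatic, steady state ⇒ Σ ṁᵢCp,ᵢ(T_out − Tᵢ) = 0
Σ ṁᵢCp,ᵢTᵢ = 52.6×2.22×49.7 + 244×2.22×-48.1 + 42.2×2.22×78.2 = -12925
Σ ṁᵢCp,ᵢ = 52.6×2.22 + 244×2.22 + 42.2×2.22 = 752.14
T_out = -12925 / 752.14 = -17.185 °C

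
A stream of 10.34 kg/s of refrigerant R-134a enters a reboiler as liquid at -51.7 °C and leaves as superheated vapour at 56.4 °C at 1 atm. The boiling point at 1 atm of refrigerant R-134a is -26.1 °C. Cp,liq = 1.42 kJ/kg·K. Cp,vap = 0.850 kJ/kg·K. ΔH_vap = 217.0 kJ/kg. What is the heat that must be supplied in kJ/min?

Q = 201000 kJ/min

liquid -51.7→-26.1 °C: 36.352 kJ/kg
vaporisation at -26.1 °C: 217 kJ/kg
vapour -26.1→56.4 °C: 70.125 kJ/kg
Δh = 36.352 + 217 + 70.125 = 323.48 kJ/kg
Q = ṁ·Δh = 10.34 kg/s × 323.48 kJ/kg = 3344.8 kJ/s
|Q| = 3344.8 kW = 200690 kJ/min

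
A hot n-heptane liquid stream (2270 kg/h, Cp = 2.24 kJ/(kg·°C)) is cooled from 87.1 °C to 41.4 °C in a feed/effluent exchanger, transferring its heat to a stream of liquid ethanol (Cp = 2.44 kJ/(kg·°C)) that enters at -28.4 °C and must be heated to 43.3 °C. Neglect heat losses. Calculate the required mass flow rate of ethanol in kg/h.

ṁ_c = 1330 kg/h

Heat released by hot stream: Q = 2270 × 2.24 × (87.1 − 41.4) = 232380 kJ/h
Energy balance on cold side (adiabatic exchanger): Q = ṁ_c·Cp_c·(T_c,out − T_c,in)
ṁ_c = 232380 / [2.44 × (43.3 − -28.4)] = 1328.3 kg/h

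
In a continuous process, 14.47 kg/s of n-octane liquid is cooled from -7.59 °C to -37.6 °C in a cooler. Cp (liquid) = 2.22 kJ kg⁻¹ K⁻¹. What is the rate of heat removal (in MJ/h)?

Q = ṁ·Cp·ΔT = 14.47 × 2.22 × (-37.6 − -7.59) = -964.02 kJ/s
Cooling duty = 3470.5 MJ/h

Q_c = 3470 MJ/h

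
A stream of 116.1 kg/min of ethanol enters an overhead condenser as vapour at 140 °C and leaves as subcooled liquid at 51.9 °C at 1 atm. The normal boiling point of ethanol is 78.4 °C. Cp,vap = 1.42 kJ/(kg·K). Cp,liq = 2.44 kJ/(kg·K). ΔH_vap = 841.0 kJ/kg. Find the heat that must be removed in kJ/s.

vapour 140→78.4 °C: -87.472 kJ/kg
condensation at 78.4 °C: -841 kJ/kg
liquid 78.4→51.9 °C: -64.66 kJ/kg
Δh = -87.472 + -841 + -64.66 = -993.13 kJ/kg
Q = ṁ·Δh = 116.1 kg/min × -993.13 kJ/kg = -115300 kJ/min
|Q| = 1921.7 kW

Q_c = 1920 kJ/s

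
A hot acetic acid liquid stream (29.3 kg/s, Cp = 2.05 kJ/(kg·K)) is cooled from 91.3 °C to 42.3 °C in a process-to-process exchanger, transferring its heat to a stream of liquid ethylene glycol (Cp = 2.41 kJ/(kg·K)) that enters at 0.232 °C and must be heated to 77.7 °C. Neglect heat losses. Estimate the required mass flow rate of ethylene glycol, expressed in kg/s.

Heat released by hot stream: Q = 29.3 × 2.05 × (91.3 − 42.3) = 2943.2 kJ/s
Energy balance on cold side (adiabatic exchanger): Q = ṁ_c·Cp_c·(T_c,out − T_c,in)
ṁ_c = 2943.2 / [2.41 × (77.7 − 0.232)] = 15.764 kg/s

ṁ_c = 15.8 kg/s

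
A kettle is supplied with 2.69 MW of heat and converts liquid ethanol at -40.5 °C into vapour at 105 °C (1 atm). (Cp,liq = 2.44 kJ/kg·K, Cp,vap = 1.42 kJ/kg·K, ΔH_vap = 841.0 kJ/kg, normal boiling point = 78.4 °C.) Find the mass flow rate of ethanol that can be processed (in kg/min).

Δh = 2.44×(78.4−-40.5) + 841.0 + 1.42×(105−78.4) = 1168.9 kJ/kg
Q = 2.69 MW = 2690 kJ/s = 161400 kJ/min
ṁ = Q/Δh = 161400 / 1168.9 = 138.08 kg/min

ṁ = 138 kg/min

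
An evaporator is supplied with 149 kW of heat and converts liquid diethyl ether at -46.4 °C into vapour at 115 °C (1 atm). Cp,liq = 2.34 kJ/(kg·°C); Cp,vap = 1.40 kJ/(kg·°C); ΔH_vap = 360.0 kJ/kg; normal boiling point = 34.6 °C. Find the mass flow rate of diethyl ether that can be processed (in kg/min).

Δh = 2.34×(34.6−-46.4) + 360.0 + 1.40×(115−34.6) = 662.1 kJ/kg
Q = 149 kW = 149 kJ/s = 8940 kJ/min
ṁ = Q/Δh = 8940 / 662.1 = 13.502 kg/min

ṁ = 13.5 kg/min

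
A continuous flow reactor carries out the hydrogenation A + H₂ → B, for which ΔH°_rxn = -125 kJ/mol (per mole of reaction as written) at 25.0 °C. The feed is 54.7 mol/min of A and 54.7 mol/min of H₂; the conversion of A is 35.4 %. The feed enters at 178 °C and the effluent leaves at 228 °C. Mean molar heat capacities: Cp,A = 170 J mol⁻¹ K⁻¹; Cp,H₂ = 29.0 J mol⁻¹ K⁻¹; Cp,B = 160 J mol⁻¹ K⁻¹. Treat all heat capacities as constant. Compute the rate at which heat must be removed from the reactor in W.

Extent of reaction ξ = 0.354 × 54.7 = 19.364 mol/min
Reaction term: ξ·ΔH°_rxn = 19.364 × -125 = -2420.5 kJ/min
Sensible, feed 178→25 °C: -1665.5 kJ/min
Outlet flows (mol/min): A 35.336, H₂ 35.336, B 19.364
Sensible, products 25→228 °C: 2056.4 kJ/min
Q = ΔH = -2029.5 kJ/min = -33.825 kW
Heat removed = 33825 W

Q_out = 33800 W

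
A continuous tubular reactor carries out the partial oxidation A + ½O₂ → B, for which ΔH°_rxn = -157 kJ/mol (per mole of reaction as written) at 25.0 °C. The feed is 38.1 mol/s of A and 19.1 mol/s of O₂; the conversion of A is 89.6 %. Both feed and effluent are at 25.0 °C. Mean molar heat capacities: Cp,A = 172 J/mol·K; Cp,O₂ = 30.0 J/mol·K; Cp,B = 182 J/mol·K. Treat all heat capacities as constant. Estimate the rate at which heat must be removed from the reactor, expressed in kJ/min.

Q_out = 322000 kJ/min

Extent of reaction ξ = 0.896 × 38.1 = 34.138 mol/s
Reaction term: ξ·ΔH°_rxn = 34.138 × -157 = -5359.6 kJ/s
Q = ΔH = -5359.6 kJ/s = -5359.6 kW
Heat removed = 321580 kJ/min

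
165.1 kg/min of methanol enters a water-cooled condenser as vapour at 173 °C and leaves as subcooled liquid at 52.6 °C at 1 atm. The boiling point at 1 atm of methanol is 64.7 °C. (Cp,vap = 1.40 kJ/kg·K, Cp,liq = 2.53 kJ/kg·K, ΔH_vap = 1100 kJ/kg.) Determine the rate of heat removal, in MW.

vapour 173→64.7 °C: -151.62 kJ/kg
condensation at 64.7 °C: -1100 kJ/kg
liquid 64.7→52.6 °C: -30.613 kJ/kg
Δh = -151.62 + -1100 + -30.613 = -1282.2 kJ/kg
Q = ṁ·Δh = 165.1 kg/min × -1282.2 kJ/kg = -211700 kJ/min
|Q| = 3528.3 kW = 3.5283 MW

Q_c = 3.53 MW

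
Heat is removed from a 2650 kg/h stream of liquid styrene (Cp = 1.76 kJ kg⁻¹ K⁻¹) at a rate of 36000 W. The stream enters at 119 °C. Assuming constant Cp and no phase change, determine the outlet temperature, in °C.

Q = 36000 W = 129600 kJ/h
ΔT = Q/(ṁ·Cp) = 129600/(2650×1.76) = 27.787 K
T_out = 119 − 27.787 = 91.213 °C

T_out = 91.2 °C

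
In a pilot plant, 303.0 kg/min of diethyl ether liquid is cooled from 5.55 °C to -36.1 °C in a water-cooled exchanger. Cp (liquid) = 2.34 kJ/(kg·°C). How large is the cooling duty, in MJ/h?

Q = ṁ·Cp·ΔT = 303.0 × 2.34 × (-36.1 − 5.55) = -29531 kJ/min
Converting: 29531 / 60 s = 492.18 kW
Cooling duty = 1771.8 MJ/h

Q_c = 1770 MJ/h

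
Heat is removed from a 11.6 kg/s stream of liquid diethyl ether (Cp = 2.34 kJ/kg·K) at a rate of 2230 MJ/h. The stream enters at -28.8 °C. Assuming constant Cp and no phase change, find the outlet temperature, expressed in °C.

T_out = -51.6 °C

Q = 2230 MJ/h = 619.44 kJ/s
ΔT = Q/(ṁ·Cp) = 619.44/(11.6×2.34) = 22.821 K
T_out = -28.8 − 22.821 = -51.621 °C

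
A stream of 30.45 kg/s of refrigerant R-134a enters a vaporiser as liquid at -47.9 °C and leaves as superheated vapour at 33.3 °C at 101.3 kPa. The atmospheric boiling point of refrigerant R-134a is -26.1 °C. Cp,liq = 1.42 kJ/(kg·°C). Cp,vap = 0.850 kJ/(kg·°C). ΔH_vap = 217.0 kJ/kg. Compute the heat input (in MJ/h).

Q = 32700 MJ/h

liquid -47.9→-26.1 °C: 30.956 kJ/kg
vaporisation at -26.1 °C: 217 kJ/kg
vapour -26.1→33.3 °C: 50.49 kJ/kg
Δh = 30.956 + 217 + 50.49 = 298.45 kJ/kg
Q = ṁ·Δh = 30.45 kg/s × 298.45 kJ/kg = 9087.7 kJ/s
|Q| = 9087.7 kW = 32716 MJ/h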